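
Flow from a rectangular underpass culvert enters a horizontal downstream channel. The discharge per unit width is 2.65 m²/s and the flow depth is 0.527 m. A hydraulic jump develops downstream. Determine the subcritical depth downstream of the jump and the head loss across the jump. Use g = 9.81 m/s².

y₂ = 1.41 m; ΔE = 0.229 m

V₁ = q/y₁ = 2.65/0.527 = 5.03 m/s. Fr₁ = V₁/√(g·y₁) = 5.03/√(9.81×0.527) = 2.21.
From the momentum equation for a rectangular channel, y₂/y₁ = ½[√(1 + 8Fr₁²) − 1] = ½[√40.13 − 1] = 2.67.
y₂ = 2.67 × 0.527 = 1.41 m.
V₂ = q/y₂ = 2.65/1.41 = 1.89 m/s. E₁ = y₁ + V₁²/2g = 1.82 m; E₂ = y₂ + V₂²/2g = 1.59 m. ΔE = E₁ − E₂ = 0.229 m.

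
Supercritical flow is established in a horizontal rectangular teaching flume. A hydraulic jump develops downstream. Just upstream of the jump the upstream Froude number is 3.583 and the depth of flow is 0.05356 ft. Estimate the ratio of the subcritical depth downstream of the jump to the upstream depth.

Fr₁ = 3.583 (given).
Bélanger equation: y₂/y₁ = ½[√(1 + 8Fr₁²) − 1] = ½[√103.70 − 1] = 4.592.

y₂/y₁ = 4.592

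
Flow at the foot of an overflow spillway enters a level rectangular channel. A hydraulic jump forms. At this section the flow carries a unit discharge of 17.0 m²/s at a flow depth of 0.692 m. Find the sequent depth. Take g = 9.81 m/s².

V₁ = q/y₁ = 17.0/0.692 = 24.6 m/s. Fr₁ = V₁/√(g·y₁) = 24.6/√(9.81×0.692) = 9.43.
From the momentum equation for a rectangular channel, y₂/y₁ = ½[√(1 + 8Fr₁²) − 1] = ½[√712.2 − 1] = 12.8.
y₂ = 12.8 × 0.692 = 8.89 m.

y₂ = 8.89 m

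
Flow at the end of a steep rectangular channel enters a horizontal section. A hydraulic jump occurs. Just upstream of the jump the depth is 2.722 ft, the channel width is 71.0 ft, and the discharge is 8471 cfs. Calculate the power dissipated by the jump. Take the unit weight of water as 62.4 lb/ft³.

P = 14464 hp

q = Q/b = 8471/71.0 = 119.3 ft²/s; V₁ = q/y₁ = 43.83 ft/s. Fr₁ = V₁/√(g·y₁) = 4.682.
Bélanger equation: y₂/y₁ = ½[√(1 + 8Fr₁²) − 1] = ½[√176.36 − 1] = 6.140.
y₂ = 6.140 × 2.722 = 16.71 ft.
Head loss: ΔE = (y₂ − y₁)³/(4y₁y₂) = (16.71 − 2.722)³/(4×2.722×16.71) = 2739/182.0 = 15.05 ft.
P = γ·Q·ΔE/550 = 62.4 × 8471 × 15.05 / 550 = 14464 hp.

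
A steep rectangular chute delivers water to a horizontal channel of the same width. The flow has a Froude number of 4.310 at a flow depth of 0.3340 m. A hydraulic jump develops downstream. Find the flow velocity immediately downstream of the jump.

V₂ = 1.389 m/s

Fr₁ = 4.310 (given).
Bélanger equation: y₂/y₁ = ½[√(1 + 8Fr₁²) − 1] = ½[√149.61 − 1] = 5.616.
y₂ = 5.616 × 0.3340 = 1.876 m.
V₁ = Fr₁·√(g·y₁) = 4.310×√(9.81×0.3340) = 7.802 m/s; q = V₁·y₁ = 2.606 m²/s.
V₂ = q/y₂ = 2.606/1.876 = 1.389 m/s.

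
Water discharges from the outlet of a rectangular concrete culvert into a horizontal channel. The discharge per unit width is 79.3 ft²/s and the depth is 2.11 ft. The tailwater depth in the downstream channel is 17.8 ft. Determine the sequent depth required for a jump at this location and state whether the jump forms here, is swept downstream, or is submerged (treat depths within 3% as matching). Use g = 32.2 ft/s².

y₂ = 12.6 ft; the jump is submerged

V₁ = q/y₁ = 79.3/2.11 = 37.6 ft/s. Fr₁ = V₁/√(g·y₁) = 37.6/√(32.2×2.11) = 4.56.
By Bélanger, y₂/y₁ = ½[√(1 + 8Fr₁²) − 1] = ½[√167.3 − 1] = 5.97.
y₂ = 5.97 × 2.11 = 12.6 ft.
Tailwater y_tw = 17.8 ft: y_tw > y₂, so the jump is submerged.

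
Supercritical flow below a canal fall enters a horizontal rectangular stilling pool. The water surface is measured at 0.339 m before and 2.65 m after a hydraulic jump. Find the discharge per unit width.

For a rectangular channel the momentum equation gives q² = ½·g·y₁·y₂·(y₁ + y₂) = ½×9.81×0.339×2.65×2.99 = 13.2.
q = √13.2 = 3.63 m²/s.

q = 3.63 m²/s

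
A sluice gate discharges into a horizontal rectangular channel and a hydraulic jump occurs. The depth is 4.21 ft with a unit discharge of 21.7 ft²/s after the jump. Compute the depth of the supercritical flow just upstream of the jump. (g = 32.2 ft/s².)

y₁ = 1.27 ft

V₂ = q/y₂ = 21.7/4.21 = 5.15 ft/s; Fr₂ = V₂/√(g·y₂) = 0.443.
Applying the sequent-depth relation in reverse, y₁/y₂ = ½[√(1 + 8Fr₂²) − 1] = ½[√2.568 − 1] = 0.301.
y₁ = 0.301 × 4.21 = 1.27 ft.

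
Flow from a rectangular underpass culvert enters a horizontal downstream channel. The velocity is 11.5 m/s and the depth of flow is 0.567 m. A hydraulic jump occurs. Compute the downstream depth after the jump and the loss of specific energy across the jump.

Fr₁ = V₁/√(g·y₁) = 11.5/√(9.81×0.567) = 4.88.
Bélanger equation: y₂/y₁ = ½[√(1 + 8Fr₁²) − 1] = ½[√191.2 − 1] = 6.41.
y₂ = 6.41 × 0.567 = 3.64 m.
Head loss: ΔE = (y₂ − y₁)³/(4y₁y₂) = (3.64 − 0.567)³/(4×0.567×3.64) = 28.9/8.25 = 3.51 m.

y₂ = 3.64 m; ΔE = 3.51 m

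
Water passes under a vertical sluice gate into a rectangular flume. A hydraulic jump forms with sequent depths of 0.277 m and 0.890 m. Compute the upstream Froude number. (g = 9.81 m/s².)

For a rectangular channel the momentum equation gives q² = ½·g·y₁·y₂·(y₁ + y₂) = ½×9.81×0.277×0.890×1.17 = 1.41.
q = √1.41 = 1.19 m²/s.
V₁ = q/y₁ = 4.29 m/s; Fr₁ = V₁/√(g·y₁) = 2.60.

Fr₁ = 2.60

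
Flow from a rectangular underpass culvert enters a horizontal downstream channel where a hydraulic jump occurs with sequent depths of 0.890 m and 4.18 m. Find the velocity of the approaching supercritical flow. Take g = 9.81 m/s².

For a rectangular channel the momentum equation gives q² = ½·g·y₁·y₂·(y₁ + y₂) = ½×9.81×0.890×4.18×5.07 = 92.5.
q = √92.5 = 9.62 m²/s.
V₁ = q/y₁ = 9.62/0.890 = 10.8 m/s.

V₁ = 10.8 m/s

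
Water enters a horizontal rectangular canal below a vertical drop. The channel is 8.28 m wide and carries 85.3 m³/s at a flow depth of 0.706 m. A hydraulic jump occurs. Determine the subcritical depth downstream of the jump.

y₂ = 5.19 m

q = Q/b = 85.3/8.28 = 10.3 m²/s; V₁ = q/y₁ = 14.6 m/s. Fr₁ = V₁/√(g·y₁) = 5.54.
Sequent-depth ratio: y₂/y₁ = ½[√(1 + 8Fr₁²) − 1] = ½[√246.9 − 1] = 7.36.
y₂ = 7.36 × 0.706 = 5.19 m.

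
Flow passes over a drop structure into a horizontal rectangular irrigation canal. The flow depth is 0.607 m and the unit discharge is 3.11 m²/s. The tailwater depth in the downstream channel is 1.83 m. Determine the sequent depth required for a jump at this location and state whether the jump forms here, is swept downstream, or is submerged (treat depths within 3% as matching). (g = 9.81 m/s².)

V₁ = q/y₁ = 3.11/0.607 = 5.12 m/s. Fr₁ = V₁/√(g·y₁) = 5.12/√(9.81×0.607) = 2.10.
Conjugate-depth relation: y₂/y₁ = ½[√(1 + 8Fr₁²) − 1] = ½[√36.27 − 1] = 2.51.
y₂ = 2.51 × 0.607 = 1.52 m.
Tailwater y_tw = 1.83 m: y_tw > y₂, so the jump is submerged.

y₂ = 1.52 m; the jump is submerged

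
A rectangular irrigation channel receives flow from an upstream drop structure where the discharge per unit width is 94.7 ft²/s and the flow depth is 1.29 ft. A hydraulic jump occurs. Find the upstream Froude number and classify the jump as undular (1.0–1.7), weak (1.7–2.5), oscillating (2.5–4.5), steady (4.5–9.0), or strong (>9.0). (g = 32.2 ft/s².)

Fr₁ = 11.4; strong jump

V₁ = q/y₁ = 94.7/1.29 = 73.4 ft/s. Fr₁ = V₁/√(g·y₁) = 73.4/√(32.2×1.29) = 11.4.
Fr₁ = 11.4 lies in the strong range.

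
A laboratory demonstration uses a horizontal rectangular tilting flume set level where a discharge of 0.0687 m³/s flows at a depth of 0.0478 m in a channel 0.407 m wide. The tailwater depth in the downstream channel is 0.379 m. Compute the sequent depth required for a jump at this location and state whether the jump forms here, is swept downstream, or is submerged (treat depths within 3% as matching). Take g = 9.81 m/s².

q = Q/b = 0.0687/0.407 = 0.169 m²/s; V₁ = q/y₁ = 3.53 m/s. Fr₁ = V₁/√(g·y₁) = 5.16.
Bélanger equation: y₂/y₁ = ½[√(1 + 8Fr₁²) − 1] = ½[√213.7 − 1] = 6.81.
y₂ = 6.81 × 0.0478 = 0.326 m.
Tailwater y_tw = 0.379 m: y_tw > y₂, so the jump is submerged.

y₂ = 0.326 m; the jump is submerged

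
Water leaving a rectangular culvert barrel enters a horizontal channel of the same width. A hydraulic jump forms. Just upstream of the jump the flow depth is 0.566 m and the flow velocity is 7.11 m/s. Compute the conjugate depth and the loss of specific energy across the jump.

y₂ = 2.15 m; ΔE = 0.815 m

Fr₁ = V₁/√(g·y₁) = 7.11/√(9.81×0.566) = 3.02.
Sequent-depth ratio: y₂/y₁ = ½[√(1 + 8Fr₁²) − 1] = ½[√73.84 − 1] = 3.80.
y₂ = 3.80 × 0.566 = 2.15 m.
q = V₁·y₁ = 7.11 × 0.566 = 4.02 m²/s. V₂ = q/y₂ = 4.02/2.15 = 1.87 m/s. E₁ = y₁ + V₁²/2g = 3.14 m; E₂ = y₂ + V₂²/2g = 2.33 m. ΔE = E₁ − E₂ = 0.815 m.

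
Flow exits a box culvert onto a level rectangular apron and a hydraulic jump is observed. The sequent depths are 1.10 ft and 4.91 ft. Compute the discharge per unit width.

q = 22.9 ft²/s

For a rectangular channel the momentum equation gives q² = ½·g·y₁·y₂·(y₁ + y₂) = ½×32.2×1.10×4.91×6.01 = 523.
q = √523 = 22.9 ft²/s.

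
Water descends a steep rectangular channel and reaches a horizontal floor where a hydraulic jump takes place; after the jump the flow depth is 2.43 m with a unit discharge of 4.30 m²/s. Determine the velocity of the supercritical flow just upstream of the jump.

V₁ = 8.19 m/s

V₂ = q/y₂ = 4.30/2.43 = 1.77 m/s; Fr₂ = V₂/√(g·y₂) = 0.362.
Since the conjugate-depth ratio holds either way, y₁/y₂ = ½[√(1 + 8Fr₂²) − 1] = ½[√2.051 − 1] = 0.216.
y₁ = 0.216 × 2.43 = 0.525 m.
V₁ = q/y₁ = 4.30/0.525 = 8.19 m/s.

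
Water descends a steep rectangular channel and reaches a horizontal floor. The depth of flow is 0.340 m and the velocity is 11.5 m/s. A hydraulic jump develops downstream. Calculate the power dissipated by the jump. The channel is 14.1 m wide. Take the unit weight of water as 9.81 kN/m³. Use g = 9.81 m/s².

P = 2230 kW

Fr₁ = V₁/√(g·y₁) = 11.5/√(9.81×0.340) = 6.30.
By Bélanger, y₂/y₁ = ½[√(1 + 8Fr₁²) − 1] = ½[√318.2 − 1] = 8.42.
y₂ = 8.42 × 0.340 = 2.86 m.
Head loss: ΔE = (y₂ − y₁)³/(4y₁y₂) = (2.86 − 0.340)³/(4×0.340×2.86) = 16.1/3.89 = 4.12 m.
q = V₁·y₁ = 11.5 × 0.340 = 3.91 m²/s. Q = q·b = 3.91 × 14.1 = 55.1 m³/s. P = γ·Q·ΔE = 9.81 × 55.1 × 4.12 = 2230 kW.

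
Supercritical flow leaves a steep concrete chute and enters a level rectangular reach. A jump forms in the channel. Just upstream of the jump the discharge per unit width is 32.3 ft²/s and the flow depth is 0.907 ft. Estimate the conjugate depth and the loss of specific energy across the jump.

y₂ = 8.01 ft; ΔE = 12.3 ft

V₁ = q/y₁ = 32.3/0.907 = 35.6 ft/s. Fr₁ = V₁/√(g·y₁) = 35.6/√(32.2×0.907) = 6.59.
By Bélanger, y₂/y₁ = ½[√(1 + 8Fr₁²) − 1] = ½[√348.4 − 1] = 8.83.
y₂ = 8.83 × 0.907 = 8.01 ft.
Head loss: ΔE = (y₂ − y₁)³/(4y₁y₂) = (8.01 − 0.907)³/(4×0.907×8.01) = 359/29.1 = 12.3 ft.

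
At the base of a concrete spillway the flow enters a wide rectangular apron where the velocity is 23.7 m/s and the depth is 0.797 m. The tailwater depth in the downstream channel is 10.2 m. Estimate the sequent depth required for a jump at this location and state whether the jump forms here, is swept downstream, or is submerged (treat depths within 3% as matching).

y₂ = 9.16 m; the jump is submerged

Fr₁ = V₁/√(g·y₁) = 23.7/√(9.81×0.797) = 8.48.
Bélanger equation: y₂/y₁ = ½[√(1 + 8Fr₁²) − 1] = ½[√575.7 − 1] = 11.5.
y₂ = 11.5 × 0.797 = 9.16 m.
Tailwater y_tw = 10.2 m: y_tw > y₂, so the jump is submerged.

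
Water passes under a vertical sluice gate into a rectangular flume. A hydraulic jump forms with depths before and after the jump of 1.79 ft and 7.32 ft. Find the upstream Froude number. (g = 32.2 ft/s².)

For a rectangular channel the momentum equation gives q² = ½·g·y₁·y₂·(y₁ + y₂) = ½×32.2×1.79×7.32×9.11 = 1922.
q = √1922 = 43.8 ft²/s.
V₁ = q/y₁ = 24.5 ft/s; Fr₁ = V₁/√(g·y₁) = 3.23.

Fr₁ = 3.23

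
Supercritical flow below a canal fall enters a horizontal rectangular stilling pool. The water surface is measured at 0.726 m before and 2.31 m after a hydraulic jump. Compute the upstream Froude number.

Fr₁ = 2.58

For a rectangular channel the momentum equation gives q² = ½·g·y₁·y₂·(y₁ + y₂) = ½×9.81×0.726×2.31×3.04 = 25.0.
q = √25.0 = 5.00 m²/s.
V₁ = q/y₁ = 6.88 m/s; Fr₁ = V₁/√(g·y₁) = 2.58.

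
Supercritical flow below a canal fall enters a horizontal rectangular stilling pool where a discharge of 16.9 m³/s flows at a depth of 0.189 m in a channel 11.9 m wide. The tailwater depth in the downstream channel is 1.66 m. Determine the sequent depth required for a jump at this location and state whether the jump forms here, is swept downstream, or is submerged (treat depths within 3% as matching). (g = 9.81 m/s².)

y₂ = 1.38 m; the jump is submerged

q = Q/b = 16.9/11.9 = 1.42 m²/s; V₁ = q/y₁ = 7.51 m/s. Fr₁ = V₁/√(g·y₁) = 5.52.
Sequent-depth ratio: y₂/y₁ = ½[√(1 + 8Fr₁²) − 1] = ½[√244.6 − 1] = 7.32.
y₂ = 7.32 × 0.189 = 1.38 m.
Tailwater y_tw = 1.66 m: y_tw > y₂, so the jump is submerged.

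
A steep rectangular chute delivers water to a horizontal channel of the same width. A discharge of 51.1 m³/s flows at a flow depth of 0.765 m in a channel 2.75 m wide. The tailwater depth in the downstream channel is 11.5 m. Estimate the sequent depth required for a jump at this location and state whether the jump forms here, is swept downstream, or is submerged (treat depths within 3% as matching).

y₂ = 9.22 m; the jump is submerged

q = Q/b = 51.1/2.75 = 18.6 m²/s; V₁ = q/y₁ = 24.3 m/s. Fr₁ = V₁/√(g·y₁) = 8.87.
From the momentum equation for a rectangular channel, y₂/y₁ = ½[√(1 + 8Fr₁²) − 1] = ½[√629.9 − 1] = 12.0.
y₂ = 12.0 × 0.765 = 9.22 m.
Tailwater y_tw = 11.5 m: y_tw > y₂, so the jump is submerged.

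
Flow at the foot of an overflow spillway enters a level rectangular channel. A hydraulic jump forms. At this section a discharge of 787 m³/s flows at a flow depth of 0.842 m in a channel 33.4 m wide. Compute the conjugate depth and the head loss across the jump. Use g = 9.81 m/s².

q = Q/b = 787/33.4 = 23.6 m²/s; V₁ = q/y₁ = 28.0 m/s. Fr₁ = V₁/√(g·y₁) = 9.74.
Bélanger equation: y₂/y₁ = ½[√(1 + 8Fr₁²) − 1] = ½[√759.5 − 1] = 13.3.
y₂ = 13.3 × 0.842 = 11.2 m.
V₂ = q/y₂ = 23.6/11.2 = 2.11 m/s. E₁ = y₁ + V₁²/2g = 40.8 m; E₂ = y₂ + V₂²/2g = 11.4 m. ΔE = E₁ − E₂ = 29.3 m.

y₂ = 11.2 m; ΔE = 29.3 m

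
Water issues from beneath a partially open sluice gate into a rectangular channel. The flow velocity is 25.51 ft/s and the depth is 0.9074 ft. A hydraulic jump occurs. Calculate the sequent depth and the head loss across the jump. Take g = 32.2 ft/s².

y₂ = 5.619 ft; ΔE = 5.129 ft

Fr₁ = V₁/√(g·y₁) = 25.51/√(32.2×0.9074) = 4.719.
From the momentum equation for a rectangular channel, y₂/y₁ = ½[√(1 + 8Fr₁²) − 1] = ½[√179.18 − 1] = 6.193.
y₂ = 6.193 × 0.9074 = 5.619 ft.
Head loss: ΔE = (y₂ − y₁)³/(4y₁y₂) = (5.619 − 0.9074)³/(4×0.9074×5.619) = 104.6/20.40 = 5.129 ft.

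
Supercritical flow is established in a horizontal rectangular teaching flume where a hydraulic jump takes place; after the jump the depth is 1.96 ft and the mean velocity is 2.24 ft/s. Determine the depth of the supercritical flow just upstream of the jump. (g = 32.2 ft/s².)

Fr₂ = V₂/√(g·y₂) = 2.24/√(32.2×1.96) = 0.282.
From the momentum equation (using Fr₂), y₁/y₂ = ½[√(1 + 8Fr₂²) − 1] = ½[√1.636 − 1] = 0.140.
y₁ = 0.140 × 1.96 = 0.273 ft.

y₁ = 0.273 ft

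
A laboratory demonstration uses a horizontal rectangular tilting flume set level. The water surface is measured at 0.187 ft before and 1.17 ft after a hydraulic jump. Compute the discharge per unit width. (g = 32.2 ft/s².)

For a rectangular channel the momentum equation gives q² = ½·g·y₁·y₂·(y₁ + y₂) = ½×32.2×0.187×1.17×1.36 = 4.78.
q = √4.78 = 2.19 ft²/s.

q = 2.19 ft²/s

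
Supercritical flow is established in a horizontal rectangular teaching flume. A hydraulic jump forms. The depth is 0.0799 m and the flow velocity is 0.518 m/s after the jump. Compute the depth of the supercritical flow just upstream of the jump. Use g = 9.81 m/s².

Fr₂ = V₂/√(g·y₂) = 0.518/√(9.81×0.0799) = 0.585.
The Bélanger relation is symmetric: y₁/y₂ = ½[√(1 + 8Fr₂²) − 1] = ½[√3.739 − 1] = 0.467.
y₁ = 0.467 × 0.0799 = 0.0373 m.

y₁ = 0.0373 m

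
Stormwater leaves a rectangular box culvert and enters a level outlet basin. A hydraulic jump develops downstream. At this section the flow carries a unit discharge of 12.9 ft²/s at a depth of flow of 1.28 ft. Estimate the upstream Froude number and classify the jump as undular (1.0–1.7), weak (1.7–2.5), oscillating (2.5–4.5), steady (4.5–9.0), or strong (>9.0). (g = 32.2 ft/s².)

Fr₁ = 1.57; undular jump

V₁ = q/y₁ = 12.9/1.28 = 10.1 ft/s. Fr₁ = V₁/√(g·y₁) = 10.1/√(32.2×1.28) = 1.57.
Fr₁ = 1.57 lies in the undular range.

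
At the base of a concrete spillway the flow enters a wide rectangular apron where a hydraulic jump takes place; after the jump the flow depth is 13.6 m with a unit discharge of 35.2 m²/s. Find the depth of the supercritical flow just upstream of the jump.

y₁ = 1.25 m

V₂ = q/y₂ = 35.2/13.6 = 2.59 m/s; Fr₂ = V₂/√(g·y₂) = 0.224.
The Bélanger relation is symmetric: y₁/y₂ = ½[√(1 + 8Fr₂²) − 1] = ½[√1.402 − 1] = 0.0920.
y₁ = 0.0920 × 13.6 = 1.25 m.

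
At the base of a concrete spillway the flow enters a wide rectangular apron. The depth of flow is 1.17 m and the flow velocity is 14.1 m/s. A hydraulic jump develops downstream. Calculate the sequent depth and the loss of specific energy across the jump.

y₂ = 6.33 m; ΔE = 4.63 m

Fr₁ = V₁/√(g·y₁) = 14.1/√(9.81×1.17) = 4.16.
From the momentum equation for a rectangular channel, y₂/y₁ = ½[√(1 + 8Fr₁²) − 1] = ½[√139.6 − 1] = 5.41.
y₂ = 5.41 × 1.17 = 6.33 m.
q = V₁·y₁ = 14.1 × 1.17 = 16.5 m²/s. V₂ = q/y₂ = 16.5/6.33 = 2.61 m/s. E₁ = y₁ + V₁²/2g = 11.3 m; E₂ = y₂ + V₂²/2g = 6.67 m. ΔE = E₁ − E₂ = 4.63 m.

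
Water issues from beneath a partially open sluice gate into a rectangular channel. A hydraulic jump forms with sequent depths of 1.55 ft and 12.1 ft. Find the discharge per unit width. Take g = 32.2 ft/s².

q = 64.2 ft²/s

For a rectangular channel the momentum equation gives q² = ½·g·y₁·y₂·(y₁ + y₂) = ½×32.2×1.55×12.1×13.7 = 4122.
q = √4122 = 64.2 ft²/s.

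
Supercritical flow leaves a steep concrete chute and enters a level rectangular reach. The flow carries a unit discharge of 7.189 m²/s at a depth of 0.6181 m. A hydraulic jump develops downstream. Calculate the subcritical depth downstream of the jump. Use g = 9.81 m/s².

y₂ = 3.831 m

V₁ = q/y₁ = 7.189/0.6181 = 11.63 m/s. Fr₁ = V₁/√(g·y₁) = 11.63/√(9.81×0.6181) = 4.723.
Bélanger equation: y₂/y₁ = ½[√(1 + 8Fr₁²) − 1] = ½[√179.48 − 1] = 6.198.
y₂ = 6.198 × 0.6181 = 3.831 m.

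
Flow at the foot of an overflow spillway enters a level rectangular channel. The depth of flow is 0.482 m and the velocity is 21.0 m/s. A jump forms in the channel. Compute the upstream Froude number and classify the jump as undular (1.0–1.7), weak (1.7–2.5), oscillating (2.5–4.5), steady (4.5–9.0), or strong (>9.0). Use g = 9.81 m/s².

Fr₁ = 9.66; strong jump

Fr₁ = V₁/√(g·y₁) = 21.0/√(9.81×0.482) = 9.66.
Fr₁ = 9.66 lies in the strong range.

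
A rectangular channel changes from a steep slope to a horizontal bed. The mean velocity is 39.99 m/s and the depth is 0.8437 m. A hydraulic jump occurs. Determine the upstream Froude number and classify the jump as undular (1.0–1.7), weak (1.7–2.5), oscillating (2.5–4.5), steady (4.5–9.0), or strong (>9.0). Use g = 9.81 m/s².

Fr₁ = V₁/√(g·y₁) = 39.99/√(9.81×0.8437) = 13.90.
Fr₁ = 13.90 lies in the strong range.

Fr₁ = 13.90; strong jump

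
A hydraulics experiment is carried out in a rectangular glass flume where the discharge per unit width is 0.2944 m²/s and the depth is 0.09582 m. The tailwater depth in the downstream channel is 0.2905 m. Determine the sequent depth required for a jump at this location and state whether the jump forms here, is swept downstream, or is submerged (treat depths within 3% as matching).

V₁ = q/y₁ = 0.2944/0.09582 = 3.072 m/s. Fr₁ = V₁/√(g·y₁) = 3.072/√(9.81×0.09582) = 3.169.
From the momentum equation for a rectangular channel, y₂/y₁ = ½[√(1 + 8Fr₁²) − 1] = ½[√81.339 − 1] = 4.009.
y₂ = 4.009 × 0.09582 = 0.3842 m.
Tailwater y_tw = 0.2905 m: y_tw < y₂, so the jump is swept downstream.

y₂ = 0.3842 m; the jump is swept downstream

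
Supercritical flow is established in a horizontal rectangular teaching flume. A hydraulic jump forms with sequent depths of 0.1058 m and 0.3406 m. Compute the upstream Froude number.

Fr₁ = 2.606

For a rectangular channel the momentum equation gives q² = ½·g·y₁·y₂·(y₁ + y₂) = ½×9.81×0.1058×0.3406×0.4464 = 0.07890.
q = √0.07890 = 0.2809 m²/s.
V₁ = q/y₁ = 2.655 m/s; Fr₁ = V₁/√(g·y₁) = 2.606.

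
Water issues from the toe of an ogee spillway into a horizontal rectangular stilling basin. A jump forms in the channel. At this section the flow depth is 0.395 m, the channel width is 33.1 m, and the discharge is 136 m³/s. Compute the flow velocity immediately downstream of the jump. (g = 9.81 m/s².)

q = Q/b = 136/33.1 = 4.11 m²/s; V₁ = q/y₁ = 10.4 m/s. Fr₁ = V₁/√(g·y₁) = 5.28.
From the momentum equation for a rectangular channel, y₂/y₁ = ½[√(1 + 8Fr₁²) − 1] = ½[√224.4 − 1] = 6.99.
y₂ = 6.99 × 0.395 = 2.76 m.
V₂ = q/y₂ = 4.11/2.76 = 1.49 m/s.

V₂ = 1.49 m/s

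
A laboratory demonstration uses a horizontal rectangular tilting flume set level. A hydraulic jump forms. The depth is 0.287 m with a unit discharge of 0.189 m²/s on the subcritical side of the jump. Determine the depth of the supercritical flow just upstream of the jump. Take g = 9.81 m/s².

y₁ = 0.0709 m

V₂ = q/y₂ = 0.189/0.287 = 0.659 m/s; Fr₂ = V₂/√(g·y₂) = 0.392.
The Bélanger relation is symmetric: y₁/y₂ = ½[√(1 + 8Fr₂²) − 1] = ½[√2.232 − 1] = 0.247.
y₁ = 0.247 × 0.287 = 0.0709 m.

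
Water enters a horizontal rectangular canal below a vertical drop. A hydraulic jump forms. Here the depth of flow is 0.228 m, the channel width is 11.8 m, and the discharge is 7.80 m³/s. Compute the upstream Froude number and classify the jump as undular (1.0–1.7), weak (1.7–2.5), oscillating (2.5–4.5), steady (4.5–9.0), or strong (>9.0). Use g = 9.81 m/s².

Fr₁ = 1.94; weak jump

q = Q/b = 7.80/11.8 = 0.661 m²/s; V₁ = q/y₁ = 2.90 m/s. Fr₁ = V₁/√(g·y₁) = 1.94.
Fr₁ = 1.94 lies in the weak range.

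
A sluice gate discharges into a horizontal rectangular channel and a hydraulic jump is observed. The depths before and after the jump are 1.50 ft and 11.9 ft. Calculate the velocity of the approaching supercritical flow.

For a rectangular channel the momentum equation gives q² = ½·g·y₁·y₂·(y₁ + y₂) = ½×32.2×1.50×11.9×13.4 = 3851.
q = √3851 = 62.1 ft²/s.
V₁ = q/y₁ = 62.1/1.50 = 41.4 ft/s.

V₁ = 41.4 ft/s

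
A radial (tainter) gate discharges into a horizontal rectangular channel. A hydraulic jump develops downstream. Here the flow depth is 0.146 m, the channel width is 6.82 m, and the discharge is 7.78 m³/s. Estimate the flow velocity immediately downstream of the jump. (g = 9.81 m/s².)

q = Q/b = 7.78/6.82 = 1.14 m²/s; V₁ = q/y₁ = 7.81 m/s. Fr₁ = V₁/√(g·y₁) = 6.53.
Bélanger equation: y₂/y₁ = ½[√(1 + 8Fr₁²) − 1] = ½[√342.0 − 1] = 8.75.
y₂ = 8.75 × 0.146 = 1.28 m.
V₂ = q/y₂ = 1.14/1.28 = 0.893 m/s.

V₂ = 0.893 m/s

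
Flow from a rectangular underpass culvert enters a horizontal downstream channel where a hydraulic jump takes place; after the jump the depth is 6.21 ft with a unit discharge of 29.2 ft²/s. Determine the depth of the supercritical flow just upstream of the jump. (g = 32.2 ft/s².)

V₂ = q/y₂ = 29.2/6.21 = 4.70 ft/s; Fr₂ = V₂/√(g·y₂) = 0.333.
Applying the sequent-depth relation in reverse, y₁/y₂ = ½[√(1 + 8Fr₂²) − 1] = ½[√1.885 − 1] = 0.186.
y₁ = 0.186 × 6.21 = 1.16 ft.

y₁ = 1.16 ft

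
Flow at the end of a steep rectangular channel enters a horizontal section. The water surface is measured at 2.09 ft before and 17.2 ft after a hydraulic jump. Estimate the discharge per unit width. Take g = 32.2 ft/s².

For a rectangular channel the momentum equation gives q² = ½·g·y₁·y₂·(y₁ + y₂) = ½×32.2×2.09×17.2×19.3 = 11164.
q = √11164 = 106 ft²/s.

q = 106 ft²/s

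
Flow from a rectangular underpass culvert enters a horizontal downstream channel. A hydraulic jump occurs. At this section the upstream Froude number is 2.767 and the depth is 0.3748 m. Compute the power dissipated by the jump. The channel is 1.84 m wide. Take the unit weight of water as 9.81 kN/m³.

P = 14.27 kW

Fr₁ = 2.767 (given).
Conjugate-depth relation: y₂/y₁ = ½[√(1 + 8Fr₁²) − 1] = ½[√62.250 − 1] = 3.445.
y₂ = 3.445 × 0.3748 = 1.291 m.
Head loss: ΔE = (y₂ − y₁)³/(4y₁y₂) = (1.291 − 0.3748)³/(4×0.3748×1.291) = 0.7695/1.936 = 0.3975 m.
V₁ = Fr₁·√(g·y₁) = 2.767×√(9.81×0.3748) = 5.306 m/s; q = V₁·y₁ = 1.989 m²/s. Q = q·b = 1.989 × 1.84 = 3.659 m³/s. P = γ·Q·ΔE = 9.81 × 3.659 × 0.3975 = 14.27 kW.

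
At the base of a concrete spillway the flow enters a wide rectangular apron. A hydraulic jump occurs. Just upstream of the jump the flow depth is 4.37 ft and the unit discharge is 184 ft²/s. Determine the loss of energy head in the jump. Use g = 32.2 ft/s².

ΔE = 10.7 ft

V₁ = q/y₁ = 184/4.37 = 42.1 ft/s. Fr₁ = V₁/√(g·y₁) = 42.1/√(32.2×4.37) = 3.55.
Bélanger equation: y₂/y₁ = ½[√(1 + 8Fr₁²) − 1] = ½[√101.8 − 1] = 4.54.
y₂ = 4.54 × 4.37 = 19.9 ft.
V₂ = q/y₂ = 184/19.9 = 9.26 ft/s. E₁ = y₁ + V₁²/2g = 31.9 ft; E₂ = y₂ + V₂²/2g = 21.2 ft. ΔE = E₁ − E₂ = 10.7 ft.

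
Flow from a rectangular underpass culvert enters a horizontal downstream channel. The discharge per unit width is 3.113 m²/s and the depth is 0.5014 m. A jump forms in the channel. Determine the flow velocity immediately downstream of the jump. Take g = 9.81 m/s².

V₁ = q/y₁ = 3.113/0.5014 = 6.209 m/s. Fr₁ = V₁/√(g·y₁) = 6.209/√(9.81×0.5014) = 2.799.
Sequent-depth ratio: y₂/y₁ = ½[√(1 + 8Fr₁²) − 1] = ½[√63.694 − 1] = 3.490.
y₂ = 3.490 × 0.5014 = 1.750 m.
V₂ = q/y₂ = 3.113/1.750 = 1.779 m/s.

V₂ = 1.779 m/s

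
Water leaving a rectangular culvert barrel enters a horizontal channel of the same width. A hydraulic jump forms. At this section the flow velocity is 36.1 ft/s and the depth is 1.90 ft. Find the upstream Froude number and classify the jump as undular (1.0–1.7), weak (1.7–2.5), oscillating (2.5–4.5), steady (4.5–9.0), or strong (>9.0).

Fr₁ = V₁/√(g·y₁) = 36.1/√(32.2×1.90) = 4.62.
Fr₁ = 4.62 lies in the steady range.

Fr₁ = 4.62; steady jump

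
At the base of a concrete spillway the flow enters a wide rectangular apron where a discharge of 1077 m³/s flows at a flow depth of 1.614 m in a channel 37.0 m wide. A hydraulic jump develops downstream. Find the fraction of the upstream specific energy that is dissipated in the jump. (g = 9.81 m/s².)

ΔE/E₁ = 0.448 (44.8%)

q = Q/b = 1077/37.0 = 29.11 m²/s; V₁ = q/y₁ = 18.03 m/s. Fr₁ = V₁/√(g·y₁) = 4.532.
Conjugate-depth relation: y₂/y₁ = ½[√(1 + 8Fr₁²) − 1] = ½[√165.34 − 1] = 5.929.
y₂ = 5.929 × 1.614 = 9.570 m.
E₁ = y₁ + V₁²/2g = 18.19 m. ΔE = (y₂ − y₁)³/(4y₁y₂) = 8.150 m. ΔE/E₁ = 8.150/18.19 = 0.448.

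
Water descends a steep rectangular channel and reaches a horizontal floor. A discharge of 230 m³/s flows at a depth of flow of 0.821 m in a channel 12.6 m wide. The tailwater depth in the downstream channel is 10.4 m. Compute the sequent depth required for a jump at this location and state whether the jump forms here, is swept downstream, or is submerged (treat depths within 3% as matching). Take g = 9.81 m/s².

q = Q/b = 230/12.6 = 18.3 m²/s; V₁ = q/y₁ = 22.2 m/s. Fr₁ = V₁/√(g·y₁) = 7.83.
Conjugate-depth relation: y₂/y₁ = ½[√(1 + 8Fr₁²) − 1] = ½[√492.0 − 1] = 10.6.
y₂ = 10.6 × 0.821 = 8.70 m.
Tailwater y_tw = 10.4 m: y_tw > y₂, so the jump is submerged.

y₂ = 8.70 m; the jump is submerged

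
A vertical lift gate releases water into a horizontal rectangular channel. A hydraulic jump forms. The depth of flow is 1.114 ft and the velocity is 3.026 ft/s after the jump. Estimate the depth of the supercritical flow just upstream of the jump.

y₁ = 0.4145 ft

Fr₂ = V₂/√(g·y₂) = 3.026/√(32.2×1.114) = 0.5052.
Applying the sequent-depth relation in reverse, y₁/y₂ = ½[√(1 + 8Fr₂²) − 1] = ½[√3.0421 − 1] = 0.3721.
y₁ = 0.3721 × 1.114 = 0.4145 ft.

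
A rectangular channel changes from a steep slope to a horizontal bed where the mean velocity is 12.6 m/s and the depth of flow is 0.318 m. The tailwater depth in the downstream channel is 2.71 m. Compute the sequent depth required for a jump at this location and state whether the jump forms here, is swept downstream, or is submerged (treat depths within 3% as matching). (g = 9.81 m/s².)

y₂ = 3.05 m; the jump is swept downstream

Fr₁ = V₁/√(g·y₁) = 12.6/√(9.81×0.318) = 7.13.
Bélanger equation: y₂/y₁ = ½[√(1 + 8Fr₁²) − 1] = ½[√408.1 − 1] = 9.60.
y₂ = 9.60 × 0.318 = 3.05 m.
Tailwater y_tw = 2.71 m: y_tw < y₂, so the jump is swept downstream.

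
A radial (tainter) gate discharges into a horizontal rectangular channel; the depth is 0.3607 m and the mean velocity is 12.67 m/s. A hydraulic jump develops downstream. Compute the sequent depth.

y₂ = 3.260 m

Fr₁ = V₁/√(g·y₁) = 12.67/√(9.81×0.3607) = 6.735.
Sequent-depth ratio: y₂/y₁ = ½[√(1 + 8Fr₁²) − 1] = ½[√363.93 − 1] = 9.039.
y₂ = 9.039 × 0.3607 = 3.260 m.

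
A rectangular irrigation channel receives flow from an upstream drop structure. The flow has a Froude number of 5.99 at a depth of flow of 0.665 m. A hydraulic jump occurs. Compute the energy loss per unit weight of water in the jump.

Fr₁ = 5.99 (given).
From the momentum equation for a rectangular channel, y₂/y₁ = ½[√(1 + 8Fr₁²) − 1] = ½[√288.0 − 1] = 7.99.
y₂ = 7.99 × 0.665 = 5.31 m.
V₁ = Fr₁·√(g·y₁) = 5.99×√(9.81×0.665) = 15.3 m/s; q = V₁·y₁ = 10.2 m²/s. V₂ = q/y₂ = 10.2/5.31 = 1.92 m/s. E₁ = y₁ + V₁²/2g = 12.6 m; E₂ = y₂ + V₂²/2g = 5.50 m. ΔE = E₁ − E₂ = 7.10 m.

ΔE = 7.10 m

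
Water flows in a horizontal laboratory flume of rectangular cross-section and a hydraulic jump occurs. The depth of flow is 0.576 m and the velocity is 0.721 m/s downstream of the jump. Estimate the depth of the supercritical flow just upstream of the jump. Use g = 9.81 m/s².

y₁ = 0.0915 m

Fr₂ = V₂/√(g·y₂) = 0.721/√(9.81×0.576) = 0.303.
Applying the sequent-depth relation in reverse, y₁/y₂ = ½[√(1 + 8Fr₂²) − 1] = ½[√1.736 − 1] = 0.159.
y₁ = 0.159 × 0.576 = 0.0915 m.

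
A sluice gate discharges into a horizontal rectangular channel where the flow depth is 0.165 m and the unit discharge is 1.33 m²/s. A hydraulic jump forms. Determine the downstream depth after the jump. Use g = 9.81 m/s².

y₂ = 1.40 m

V₁ = q/y₁ = 1.33/0.165 = 8.06 m/s. Fr₁ = V₁/√(g·y₁) = 8.06/√(9.81×0.165) = 6.34.
By Bélanger, y₂/y₁ = ½[√(1 + 8Fr₁²) − 1] = ½[√322.1 − 1] = 8.47.
y₂ = 8.47 × 0.165 = 1.40 m.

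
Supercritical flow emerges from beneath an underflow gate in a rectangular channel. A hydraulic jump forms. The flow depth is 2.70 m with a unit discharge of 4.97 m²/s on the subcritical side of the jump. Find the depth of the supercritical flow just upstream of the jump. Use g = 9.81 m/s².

y₁ = 0.570 m

V₂ = q/y₂ = 4.97/2.70 = 1.84 m/s; Fr₂ = V₂/√(g·y₂) = 0.358.
Applying the sequent-depth relation in reverse, y₁/y₂ = ½[√(1 + 8Fr₂²) − 1] = ½[√2.023 − 1] = 0.211.
y₁ = 0.211 × 2.70 = 0.570 m.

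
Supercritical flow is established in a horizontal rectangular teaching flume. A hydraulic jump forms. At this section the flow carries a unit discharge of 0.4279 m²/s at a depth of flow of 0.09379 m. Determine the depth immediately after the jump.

y₂ = 0.5857 m

V₁ = q/y₁ = 0.4279/0.09379 = 4.562 m/s. Fr₁ = V₁/√(g·y₁) = 4.562/√(9.81×0.09379) = 4.756.
From the momentum equation for a rectangular channel, y₂/y₁ = ½[√(1 + 8Fr₁²) − 1] = ½[√181.98 − 1] = 6.245.
y₂ = 6.245 × 0.09379 = 0.5857 m.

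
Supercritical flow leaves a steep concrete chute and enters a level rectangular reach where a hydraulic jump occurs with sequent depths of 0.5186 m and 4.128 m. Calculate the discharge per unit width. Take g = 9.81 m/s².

For a rectangular channel the momentum equation gives q² = ½·g·y₁·y₂·(y₁ + y₂) = ½×9.81×0.5186×4.128×4.647 = 48.79.
q = √48.79 = 6.985 m²/s.

q = 6.985 m²/s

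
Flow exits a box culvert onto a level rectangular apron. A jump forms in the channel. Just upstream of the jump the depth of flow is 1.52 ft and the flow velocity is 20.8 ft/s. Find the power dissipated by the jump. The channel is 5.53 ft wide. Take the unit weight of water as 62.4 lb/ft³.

P = 41.3 hp

Fr₁ = V₁/√(g·y₁) = 20.8/√(32.2×1.52) = 2.97.
Sequent-depth ratio: y₂/y₁ = ½[√(1 + 8Fr₁²) − 1] = ½[√71.72 − 1] = 3.73.
y₂ = 3.73 × 1.52 = 5.68 ft.
Head loss: ΔE = (y₂ − y₁)³/(4y₁y₂) = (5.68 − 1.52)³/(4×1.52×5.68) = 71.8/34.5 = 2.08 ft.
q = V₁·y₁ = 20.8 × 1.52 = 31.6 ft²/s. Q = q·b = 31.6 × 5.53 = 175 cfs. P = γ·Q·ΔE/550 = 62.4 × 175 × 2.08 / 550 = 41.3 hp.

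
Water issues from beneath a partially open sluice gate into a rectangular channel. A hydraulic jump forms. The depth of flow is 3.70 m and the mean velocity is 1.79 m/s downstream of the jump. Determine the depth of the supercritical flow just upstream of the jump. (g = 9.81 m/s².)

Fr₂ = V₂/√(g·y₂) = 1.79/√(9.81×3.70) = 0.297.
The Bélanger relation is symmetric: y₁/y₂ = ½[√(1 + 8Fr₂²) − 1] = ½[√1.706 − 1] = 0.153.
y₁ = 0.153 × 3.70 = 0.566 m.

y₁ = 0.566 m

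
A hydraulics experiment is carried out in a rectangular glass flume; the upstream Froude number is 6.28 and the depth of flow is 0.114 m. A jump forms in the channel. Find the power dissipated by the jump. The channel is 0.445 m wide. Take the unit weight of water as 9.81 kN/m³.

P = 4.54 kW

Fr₁ = 6.28 (given).
From the momentum equation for a rectangular channel, y₂/y₁ = ½[√(1 + 8Fr₁²) − 1] = ½[√316.5 − 1] = 8.40.
y₂ = 8.40 × 0.114 = 0.957 m.
Head loss: ΔE = (y₂ − y₁)³/(4y₁y₂) = (0.957 − 0.114)³/(4×0.114×0.957) = 0.599/0.436 = 1.37 m.
V₁ = Fr₁·√(g·y₁) = 6.28×√(9.81×0.114) = 6.64 m/s; q = V₁·y₁ = 0.757 m²/s. Q = q·b = 0.757 × 0.445 = 0.337 m³/s. P = γ·Q·ΔE = 9.81 × 0.337 × 1.37 = 4.54 kW.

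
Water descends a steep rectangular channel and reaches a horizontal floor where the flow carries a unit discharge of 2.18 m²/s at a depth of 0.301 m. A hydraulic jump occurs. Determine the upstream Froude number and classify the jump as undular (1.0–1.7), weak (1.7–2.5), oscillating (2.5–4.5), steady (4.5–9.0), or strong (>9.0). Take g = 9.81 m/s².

Fr₁ = 4.21; oscillating jump

V₁ = q/y₁ = 2.18/0.301 = 7.24 m/s. Fr₁ = V₁/√(g·y₁) = 7.24/√(9.81×0.301) = 4.21.
Fr₁ = 4.21 lies in the oscillating range.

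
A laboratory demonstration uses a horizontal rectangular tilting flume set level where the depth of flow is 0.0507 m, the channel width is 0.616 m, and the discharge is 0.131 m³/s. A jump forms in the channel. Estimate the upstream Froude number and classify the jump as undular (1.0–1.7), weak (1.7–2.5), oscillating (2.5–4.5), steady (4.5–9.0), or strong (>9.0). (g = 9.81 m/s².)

q = Q/b = 0.131/0.616 = 0.213 m²/s; V₁ = q/y₁ = 4.19 m/s. Fr₁ = V₁/√(g·y₁) = 5.95.
Fr₁ = 5.95 lies in the steady range.

Fr₁ = 5.95; steady jump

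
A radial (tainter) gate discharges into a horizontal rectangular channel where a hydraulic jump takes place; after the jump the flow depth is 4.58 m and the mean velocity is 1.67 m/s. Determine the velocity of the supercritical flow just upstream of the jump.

Fr₂ = V₂/√(g·y₂) = 1.67/√(9.81×4.58) = 0.249.
Since the conjugate-depth ratio holds either way, y₁/y₂ = ½[√(1 + 8Fr₂²) − 1] = ½[√1.497 − 1] = 0.112.
y₁ = 0.112 × 4.58 = 0.511 m.
V₁ = q/y₁ = 7.65/0.511 = 15.0 m/s.

V₁ = 15.0 m/s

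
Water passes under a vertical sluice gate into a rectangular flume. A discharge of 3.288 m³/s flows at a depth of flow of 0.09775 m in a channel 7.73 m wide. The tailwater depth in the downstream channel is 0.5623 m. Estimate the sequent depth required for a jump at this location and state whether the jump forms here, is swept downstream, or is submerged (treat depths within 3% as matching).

y₂ = 0.5674 m; the jump forms here

q = Q/b = 3.288/7.73 = 0.4254 m²/s; V₁ = q/y₁ = 4.351 m/s. Fr₁ = V₁/√(g·y₁) = 4.444.
From the momentum equation for a rectangular channel, y₂/y₁ = ½[√(1 + 8Fr₁²) − 1] = ½[√158.97 − 1] = 5.804.
y₂ = 5.804 × 0.09775 = 0.5674 m.
Tailwater y_tw = 0.5623 m: y_tw ≈ y₂, so the jump forms here.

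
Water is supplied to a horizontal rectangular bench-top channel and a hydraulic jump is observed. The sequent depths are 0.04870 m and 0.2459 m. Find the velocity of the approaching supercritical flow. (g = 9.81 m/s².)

V₁ = 2.701 m/s

For a rectangular channel the momentum equation gives q² = ½·g·y₁·y₂·(y₁ + y₂) = ½×9.81×0.04870×0.2459×0.2946 = 0.01730.
q = √0.01730 = 0.1315 m²/s.
V₁ = q/y₁ = 0.1315/0.04870 = 2.701 m/s.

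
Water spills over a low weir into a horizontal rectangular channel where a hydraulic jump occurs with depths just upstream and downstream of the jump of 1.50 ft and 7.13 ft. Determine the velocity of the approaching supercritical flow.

For a rectangular channel the momentum equation gives q² = ½·g·y₁·y₂·(y₁ + y₂) = ½×32.2×1.50×7.13×8.63 = 1486.
q = √1486 = 38.5 ft²/s.
V₁ = q/y₁ = 38.5/1.50 = 25.7 ft/s.

V₁ = 25.7 ft/s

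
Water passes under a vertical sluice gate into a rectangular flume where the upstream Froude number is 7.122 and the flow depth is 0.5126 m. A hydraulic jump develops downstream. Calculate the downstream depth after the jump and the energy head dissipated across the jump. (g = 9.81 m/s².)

y₂ = 4.913 m; ΔE = 8.458 m

Fr₁ = 7.122 (given).
By Bélanger, y₂/y₁ = ½[√(1 + 8Fr₁²) − 1] = ½[√406.78 − 1] = 9.584.
y₂ = 9.584 × 0.5126 = 4.913 m.
V₁ = Fr₁·√(g·y₁) = 7.122×√(9.81×0.5126) = 15.97 m/s; q = V₁·y₁ = 8.187 m²/s. V₂ = q/y₂ = 8.187/4.913 = 1.666 m/s. E₁ = y₁ + V₁²/2g = 13.51 m; E₂ = y₂ + V₂²/2g = 5.055 m. ΔE = E₁ − E₂ = 8.458 m.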